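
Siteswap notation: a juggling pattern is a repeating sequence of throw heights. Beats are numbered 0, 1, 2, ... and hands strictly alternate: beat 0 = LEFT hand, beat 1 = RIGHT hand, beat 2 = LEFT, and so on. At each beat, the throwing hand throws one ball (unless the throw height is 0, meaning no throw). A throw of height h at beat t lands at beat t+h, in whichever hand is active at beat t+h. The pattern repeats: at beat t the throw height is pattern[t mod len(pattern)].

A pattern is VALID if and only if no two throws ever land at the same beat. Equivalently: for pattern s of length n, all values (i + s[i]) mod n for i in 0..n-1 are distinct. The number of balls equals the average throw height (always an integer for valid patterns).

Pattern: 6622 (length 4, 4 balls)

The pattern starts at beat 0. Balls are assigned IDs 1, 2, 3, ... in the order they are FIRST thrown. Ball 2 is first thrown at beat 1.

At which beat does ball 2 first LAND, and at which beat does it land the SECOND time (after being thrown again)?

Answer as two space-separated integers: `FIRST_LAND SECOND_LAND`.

Beat 0 (L): throw ball1 h=6 -> lands@6:L; in-air after throw: [b1@6:L]
Beat 1 (R): throw ball2 h=6 -> lands@7:R; in-air after throw: [b1@6:L b2@7:R]
Beat 2 (L): throw ball3 h=2 -> lands@4:L; in-air after throw: [b3@4:L b1@6:L b2@7:R]
Beat 3 (R): throw ball4 h=2 -> lands@5:R; in-air after throw: [b3@4:L b4@5:R b1@6:L b2@7:R]
Beat 4 (L): throw ball3 h=6 -> lands@10:L; in-air after throw: [b4@5:R b1@6:L b2@7:R b3@10:L]
Beat 5 (R): throw ball4 h=6 -> lands@11:R; in-air after throw: [b1@6:L b2@7:R b3@10:L b4@11:R]
Beat 6 (L): throw ball1 h=2 -> lands@8:L; in-air after throw: [b2@7:R b1@8:L b3@10:L b4@11:R]
Beat 7 (R): throw ball2 h=2 -> lands@9:R; in-air after throw: [b1@8:L b2@9:R b3@10:L b4@11:R]
Beat 8 (L): throw ball1 h=6 -> lands@14:L; in-air after throw: [b2@9:R b3@10:L b4@11:R b1@14:L]
Beat 9 (R): throw ball2 h=6 -> lands@15:R; in-air after throw: [b3@10:L b4@11:R b1@14:L b2@15:R]
Ball 2: thrown@1 h=6 -> first land @7; rethrown@7 h=2 -> second land @9

Answer: 7 9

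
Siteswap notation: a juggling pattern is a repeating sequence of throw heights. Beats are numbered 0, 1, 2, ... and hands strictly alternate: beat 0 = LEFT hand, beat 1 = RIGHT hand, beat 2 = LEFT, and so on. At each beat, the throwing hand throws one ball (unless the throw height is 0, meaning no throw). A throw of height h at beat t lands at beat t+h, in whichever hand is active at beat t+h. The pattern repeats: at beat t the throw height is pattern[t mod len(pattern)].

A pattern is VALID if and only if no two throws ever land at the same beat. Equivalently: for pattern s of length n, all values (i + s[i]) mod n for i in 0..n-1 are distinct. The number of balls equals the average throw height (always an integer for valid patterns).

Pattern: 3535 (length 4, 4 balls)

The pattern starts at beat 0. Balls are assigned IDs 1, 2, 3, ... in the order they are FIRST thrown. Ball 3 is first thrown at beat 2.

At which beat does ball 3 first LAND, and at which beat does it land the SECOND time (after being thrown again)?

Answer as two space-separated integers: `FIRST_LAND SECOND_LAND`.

Beat 0 (L): throw ball1 h=3 -> lands@3:R; in-air after throw: [b1@3:R]
Beat 1 (R): throw ball2 h=5 -> lands@6:L; in-air after throw: [b1@3:R b2@6:L]
Beat 2 (L): throw ball3 h=3 -> lands@5:R; in-air after throw: [b1@3:R b3@5:R b2@6:L]
Beat 3 (R): throw ball1 h=5 -> lands@8:L; in-air after throw: [b3@5:R b2@6:L b1@8:L]
Beat 4 (L): throw ball4 h=3 -> lands@7:R; in-air after throw: [b3@5:R b2@6:L b4@7:R b1@8:L]
Beat 5 (R): throw ball3 h=5 -> lands@10:L; in-air after throw: [b2@6:L b4@7:R b1@8:L b3@10:L]
Beat 6 (L): throw ball2 h=3 -> lands@9:R; in-air after throw: [b4@7:R b1@8:L b2@9:R b3@10:L]
Beat 7 (R): throw ball4 h=5 -> lands@12:L; in-air after throw: [b1@8:L b2@9:R b3@10:L b4@12:L]
Beat 8 (L): throw ball1 h=3 -> lands@11:R; in-air after throw: [b2@9:R b3@10:L b1@11:R b4@12:L]
Beat 9 (R): throw ball2 h=5 -> lands@14:L; in-air after throw: [b3@10:L b1@11:R b4@12:L b2@14:L]
Beat 10 (L): throw ball3 h=3 -> lands@13:R; in-air after throw: [b1@11:R b4@12:L b3@13:R b2@14:L]
Ball 3: thrown@2 h=3 -> first land @5; rethrown@5 h=5 -> second land @10

Answer: 5 10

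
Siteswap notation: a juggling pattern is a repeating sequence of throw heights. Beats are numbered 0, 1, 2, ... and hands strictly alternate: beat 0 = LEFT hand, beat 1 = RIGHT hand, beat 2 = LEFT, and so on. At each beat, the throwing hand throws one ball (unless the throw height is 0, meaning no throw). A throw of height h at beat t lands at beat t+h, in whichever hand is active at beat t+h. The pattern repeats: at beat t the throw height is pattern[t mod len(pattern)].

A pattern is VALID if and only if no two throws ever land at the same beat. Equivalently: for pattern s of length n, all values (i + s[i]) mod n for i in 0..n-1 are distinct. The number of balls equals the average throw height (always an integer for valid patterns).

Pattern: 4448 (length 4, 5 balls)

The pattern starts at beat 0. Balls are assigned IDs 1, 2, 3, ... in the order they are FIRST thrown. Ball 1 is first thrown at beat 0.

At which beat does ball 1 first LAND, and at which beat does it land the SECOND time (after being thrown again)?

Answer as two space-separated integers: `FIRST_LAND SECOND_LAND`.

Beat 0 (L): throw ball1 h=4 -> lands@4:L; in-air after throw: [b1@4:L]
Beat 1 (R): throw ball2 h=4 -> lands@5:R; in-air after throw: [b1@4:L b2@5:R]
Beat 2 (L): throw ball3 h=4 -> lands@6:L; in-air after throw: [b1@4:L b2@5:R b3@6:L]
Beat 3 (R): throw ball4 h=8 -> lands@11:R; in-air after throw: [b1@4:L b2@5:R b3@6:L b4@11:R]
Beat 4 (L): throw ball1 h=4 -> lands@8:L; in-air after throw: [b2@5:R b3@6:L b1@8:L b4@11:R]
Beat 5 (R): throw ball2 h=4 -> lands@9:R; in-air after throw: [b3@6:L b1@8:L b2@9:R b4@11:R]
Beat 6 (L): throw ball3 h=4 -> lands@10:L; in-air after throw: [b1@8:L b2@9:R b3@10:L b4@11:R]
Beat 7 (R): throw ball5 h=8 -> lands@15:R; in-air after throw: [b1@8:L b2@9:R b3@10:L b4@11:R b5@15:R]
Beat 8 (L): throw ball1 h=4 -> lands@12:L; in-air after throw: [b2@9:R b3@10:L b4@11:R b1@12:L b5@15:R]
Ball 1: thrown@0 h=4 -> first land @4; rethrown@4 h=4 -> second land @8

Answer: 4 8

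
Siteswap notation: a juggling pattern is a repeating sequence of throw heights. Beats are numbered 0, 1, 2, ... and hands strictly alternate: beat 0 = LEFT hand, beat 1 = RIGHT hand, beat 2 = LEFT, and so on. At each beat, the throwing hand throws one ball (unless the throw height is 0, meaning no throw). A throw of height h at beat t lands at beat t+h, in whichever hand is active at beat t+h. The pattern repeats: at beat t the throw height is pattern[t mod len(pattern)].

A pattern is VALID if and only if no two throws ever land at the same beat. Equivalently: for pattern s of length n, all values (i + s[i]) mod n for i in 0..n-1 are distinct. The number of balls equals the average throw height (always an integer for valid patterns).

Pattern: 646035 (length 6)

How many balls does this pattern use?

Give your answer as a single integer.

Answer: 4

Derivation:
Pattern = [6, 4, 6, 0, 3, 5], length n = 6
  position 0: throw height = 6, running sum = 6
  position 1: throw height = 4, running sum = 10
  position 2: throw height = 6, running sum = 16
  position 3: throw height = 0, running sum = 16
  position 4: throw height = 3, running sum = 19
  position 5: throw height = 5, running sum = 24
Total sum = 24; balls = sum / n = 24 / 6 = 4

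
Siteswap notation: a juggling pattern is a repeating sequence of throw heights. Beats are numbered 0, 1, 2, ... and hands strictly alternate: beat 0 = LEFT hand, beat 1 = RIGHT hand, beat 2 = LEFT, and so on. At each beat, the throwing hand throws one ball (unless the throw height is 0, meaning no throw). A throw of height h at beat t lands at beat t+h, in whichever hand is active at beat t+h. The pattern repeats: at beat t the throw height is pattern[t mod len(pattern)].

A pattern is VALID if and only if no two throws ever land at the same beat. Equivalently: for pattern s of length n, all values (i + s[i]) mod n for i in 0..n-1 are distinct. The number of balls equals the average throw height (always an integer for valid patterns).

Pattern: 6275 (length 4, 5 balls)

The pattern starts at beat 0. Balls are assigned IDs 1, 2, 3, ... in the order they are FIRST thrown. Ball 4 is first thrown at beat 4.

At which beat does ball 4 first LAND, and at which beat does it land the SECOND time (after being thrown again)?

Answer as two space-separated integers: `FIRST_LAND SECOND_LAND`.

Beat 0 (L): throw ball1 h=6 -> lands@6:L; in-air after throw: [b1@6:L]
Beat 1 (R): throw ball2 h=2 -> lands@3:R; in-air after throw: [b2@3:R b1@6:L]
Beat 2 (L): throw ball3 h=7 -> lands@9:R; in-air after throw: [b2@3:R b1@6:L b3@9:R]
Beat 3 (R): throw ball2 h=5 -> lands@8:L; in-air after throw: [b1@6:L b2@8:L b3@9:R]
Beat 4 (L): throw ball4 h=6 -> lands@10:L; in-air after throw: [b1@6:L b2@8:L b3@9:R b4@10:L]
Beat 5 (R): throw ball5 h=2 -> lands@7:R; in-air after throw: [b1@6:L b5@7:R b2@8:L b3@9:R b4@10:L]
Beat 6 (L): throw ball1 h=7 -> lands@13:R; in-air after throw: [b5@7:R b2@8:L b3@9:R b4@10:L b1@13:R]
Beat 7 (R): throw ball5 h=5 -> lands@12:L; in-air after throw: [b2@8:L b3@9:R b4@10:L b5@12:L b1@13:R]
Beat 8 (L): throw ball2 h=6 -> lands@14:L; in-air after throw: [b3@9:R b4@10:L b5@12:L b1@13:R b2@14:L]
Beat 9 (R): throw ball3 h=2 -> lands@11:R; in-air after throw: [b4@10:L b3@11:R b5@12:L b1@13:R b2@14:L]
Beat 10 (L): throw ball4 h=7 -> lands@17:R; in-air after throw: [b3@11:R b5@12:L b1@13:R b2@14:L b4@17:R]
Beat 11 (R): throw ball3 h=5 -> lands@16:L; in-air after throw: [b5@12:L b1@13:R b2@14:L b3@16:L b4@17:R]
Beat 12 (L): throw ball5 h=6 -> lands@18:L; in-air after throw: [b1@13:R b2@14:L b3@16:L b4@17:R b5@18:L]
Beat 13 (R): throw ball1 h=2 -> lands@15:R; in-air after throw: [b2@14:L b1@15:R b3@16:L b4@17:R b5@18:L]
Beat 14 (L): throw ball2 h=7 -> lands@21:R; in-air after throw: [b1@15:R b3@16:L b4@17:R b5@18:L b2@21:R]
Ball 4: thrown@4 h=6 -> first land @10; rethrown@10 h=7 -> second land @17

Answer: 10 17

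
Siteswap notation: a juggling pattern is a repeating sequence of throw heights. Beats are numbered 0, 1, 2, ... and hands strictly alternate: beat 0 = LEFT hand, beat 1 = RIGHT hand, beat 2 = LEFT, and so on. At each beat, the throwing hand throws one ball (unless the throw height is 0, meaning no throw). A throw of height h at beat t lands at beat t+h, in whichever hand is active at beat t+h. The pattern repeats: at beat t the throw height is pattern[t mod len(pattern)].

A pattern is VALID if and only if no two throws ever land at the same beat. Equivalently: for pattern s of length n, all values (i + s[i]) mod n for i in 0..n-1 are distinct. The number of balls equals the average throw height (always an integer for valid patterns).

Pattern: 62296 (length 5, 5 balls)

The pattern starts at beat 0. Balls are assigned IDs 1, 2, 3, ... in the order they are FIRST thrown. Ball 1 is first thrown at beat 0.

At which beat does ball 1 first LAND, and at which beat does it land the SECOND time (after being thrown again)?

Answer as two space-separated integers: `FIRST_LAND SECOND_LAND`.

Beat 0 (L): throw ball1 h=6 -> lands@6:L; in-air after throw: [b1@6:L]
Beat 1 (R): throw ball2 h=2 -> lands@3:R; in-air after throw: [b2@3:R b1@6:L]
Beat 2 (L): throw ball3 h=2 -> lands@4:L; in-air after throw: [b2@3:R b3@4:L b1@6:L]
Beat 3 (R): throw ball2 h=9 -> lands@12:L; in-air after throw: [b3@4:L b1@6:L b2@12:L]
Beat 4 (L): throw ball3 h=6 -> lands@10:L; in-air after throw: [b1@6:L b3@10:L b2@12:L]
Beat 5 (R): throw ball4 h=6 -> lands@11:R; in-air after throw: [b1@6:L b3@10:L b4@11:R b2@12:L]
Beat 6 (L): throw ball1 h=2 -> lands@8:L; in-air after throw: [b1@8:L b3@10:L b4@11:R b2@12:L]
Beat 7 (R): throw ball5 h=2 -> lands@9:R; in-air after throw: [b1@8:L b5@9:R b3@10:L b4@11:R b2@12:L]
Beat 8 (L): throw ball1 h=9 -> lands@17:R; in-air after throw: [b5@9:R b3@10:L b4@11:R b2@12:L b1@17:R]
Ball 1: thrown@0 h=6 -> first land @6; rethrown@6 h=2 -> second land @8

Answer: 6 8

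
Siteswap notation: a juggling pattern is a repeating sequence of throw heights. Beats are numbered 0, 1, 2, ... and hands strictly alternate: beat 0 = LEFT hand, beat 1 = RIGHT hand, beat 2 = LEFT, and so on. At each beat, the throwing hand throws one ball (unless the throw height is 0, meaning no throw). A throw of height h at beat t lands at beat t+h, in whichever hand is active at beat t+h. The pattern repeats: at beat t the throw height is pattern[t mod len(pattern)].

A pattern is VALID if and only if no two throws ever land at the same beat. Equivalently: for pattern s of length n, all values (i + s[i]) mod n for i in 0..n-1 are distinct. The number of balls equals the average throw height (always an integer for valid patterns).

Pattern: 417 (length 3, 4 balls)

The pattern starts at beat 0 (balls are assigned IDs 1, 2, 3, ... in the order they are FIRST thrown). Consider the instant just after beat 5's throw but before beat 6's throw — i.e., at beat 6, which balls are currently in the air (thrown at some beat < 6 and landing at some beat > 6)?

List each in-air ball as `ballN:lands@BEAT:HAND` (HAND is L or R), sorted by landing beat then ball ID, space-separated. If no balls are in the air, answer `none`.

Answer: ball3:lands@7:R ball2:lands@9:R ball1:lands@12:L

Derivation:
Beat 0 (L): throw ball1 h=4 -> lands@4:L; in-air after throw: [b1@4:L]
Beat 1 (R): throw ball2 h=1 -> lands@2:L; in-air after throw: [b2@2:L b1@4:L]
Beat 2 (L): throw ball2 h=7 -> lands@9:R; in-air after throw: [b1@4:L b2@9:R]
Beat 3 (R): throw ball3 h=4 -> lands@7:R; in-air after throw: [b1@4:L b3@7:R b2@9:R]
Beat 4 (L): throw ball1 h=1 -> lands@5:R; in-air after throw: [b1@5:R b3@7:R b2@9:R]
Beat 5 (R): throw ball1 h=7 -> lands@12:L; in-air after throw: [b3@7:R b2@9:R b1@12:L]
Beat 6 (L): throw ball4 h=4 -> lands@10:L; in-air after throw: [b3@7:R b2@9:R b4@10:L b1@12:L]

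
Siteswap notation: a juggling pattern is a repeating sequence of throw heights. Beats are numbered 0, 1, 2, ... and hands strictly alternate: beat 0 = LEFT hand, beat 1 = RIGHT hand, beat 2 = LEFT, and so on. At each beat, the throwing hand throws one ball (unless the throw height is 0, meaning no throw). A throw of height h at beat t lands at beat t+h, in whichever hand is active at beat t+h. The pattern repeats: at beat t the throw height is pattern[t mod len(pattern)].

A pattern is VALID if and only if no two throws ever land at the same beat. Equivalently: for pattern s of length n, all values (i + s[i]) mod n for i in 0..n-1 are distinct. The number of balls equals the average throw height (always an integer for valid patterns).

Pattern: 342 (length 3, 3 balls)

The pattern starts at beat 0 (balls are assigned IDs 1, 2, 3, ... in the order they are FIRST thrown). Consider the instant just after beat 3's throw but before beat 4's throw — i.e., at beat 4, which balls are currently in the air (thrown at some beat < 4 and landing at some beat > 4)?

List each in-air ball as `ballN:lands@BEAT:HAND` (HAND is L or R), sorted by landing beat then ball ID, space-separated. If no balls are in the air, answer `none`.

Answer: ball2:lands@5:R ball1:lands@6:L

Derivation:
Beat 0 (L): throw ball1 h=3 -> lands@3:R; in-air after throw: [b1@3:R]
Beat 1 (R): throw ball2 h=4 -> lands@5:R; in-air after throw: [b1@3:R b2@5:R]
Beat 2 (L): throw ball3 h=2 -> lands@4:L; in-air after throw: [b1@3:R b3@4:L b2@5:R]
Beat 3 (R): throw ball1 h=3 -> lands@6:L; in-air after throw: [b3@4:L b2@5:R b1@6:L]
Beat 4 (L): throw ball3 h=4 -> lands@8:L; in-air after throw: [b2@5:R b1@6:L b3@8:L]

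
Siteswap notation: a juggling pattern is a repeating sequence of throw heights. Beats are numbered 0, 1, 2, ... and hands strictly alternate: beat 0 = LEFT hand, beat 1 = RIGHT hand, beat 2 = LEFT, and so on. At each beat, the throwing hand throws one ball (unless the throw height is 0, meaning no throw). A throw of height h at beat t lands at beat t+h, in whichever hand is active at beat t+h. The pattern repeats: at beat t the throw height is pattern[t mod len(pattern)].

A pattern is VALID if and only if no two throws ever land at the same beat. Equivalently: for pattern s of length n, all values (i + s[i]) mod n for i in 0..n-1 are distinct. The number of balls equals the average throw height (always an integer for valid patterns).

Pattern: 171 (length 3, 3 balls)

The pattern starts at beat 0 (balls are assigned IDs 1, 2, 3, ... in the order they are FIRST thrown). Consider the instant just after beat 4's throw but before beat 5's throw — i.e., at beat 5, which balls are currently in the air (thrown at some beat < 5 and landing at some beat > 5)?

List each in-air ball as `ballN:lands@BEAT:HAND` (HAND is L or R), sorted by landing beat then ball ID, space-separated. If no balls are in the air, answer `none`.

Beat 0 (L): throw ball1 h=1 -> lands@1:R; in-air after throw: [b1@1:R]
Beat 1 (R): throw ball1 h=7 -> lands@8:L; in-air after throw: [b1@8:L]
Beat 2 (L): throw ball2 h=1 -> lands@3:R; in-air after throw: [b2@3:R b1@8:L]
Beat 3 (R): throw ball2 h=1 -> lands@4:L; in-air after throw: [b2@4:L b1@8:L]
Beat 4 (L): throw ball2 h=7 -> lands@11:R; in-air after throw: [b1@8:L b2@11:R]
Beat 5 (R): throw ball3 h=1 -> lands@6:L; in-air after throw: [b3@6:L b1@8:L b2@11:R]

Answer: ball1:lands@8:L ball2:lands@11:R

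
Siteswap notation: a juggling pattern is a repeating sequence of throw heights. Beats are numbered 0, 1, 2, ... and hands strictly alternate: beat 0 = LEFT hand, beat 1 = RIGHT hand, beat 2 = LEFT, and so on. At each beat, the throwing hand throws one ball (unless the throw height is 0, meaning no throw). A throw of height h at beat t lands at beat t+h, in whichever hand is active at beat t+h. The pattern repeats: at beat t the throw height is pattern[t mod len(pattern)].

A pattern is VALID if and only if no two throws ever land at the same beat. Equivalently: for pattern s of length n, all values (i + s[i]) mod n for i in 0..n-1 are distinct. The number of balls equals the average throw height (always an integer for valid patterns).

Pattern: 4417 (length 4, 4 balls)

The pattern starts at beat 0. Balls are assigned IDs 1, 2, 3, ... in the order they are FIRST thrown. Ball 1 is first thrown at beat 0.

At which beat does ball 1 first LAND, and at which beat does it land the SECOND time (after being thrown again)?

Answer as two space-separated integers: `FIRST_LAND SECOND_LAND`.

Answer: 4 8

Derivation:
Beat 0 (L): throw ball1 h=4 -> lands@4:L; in-air after throw: [b1@4:L]
Beat 1 (R): throw ball2 h=4 -> lands@5:R; in-air after throw: [b1@4:L b2@5:R]
Beat 2 (L): throw ball3 h=1 -> lands@3:R; in-air after throw: [b3@3:R b1@4:L b2@5:R]
Beat 3 (R): throw ball3 h=7 -> lands@10:L; in-air after throw: [b1@4:L b2@5:R b3@10:L]
Beat 4 (L): throw ball1 h=4 -> lands@8:L; in-air after throw: [b2@5:R b1@8:L b3@10:L]
Beat 5 (R): throw ball2 h=4 -> lands@9:R; in-air after throw: [b1@8:L b2@9:R b3@10:L]
Beat 6 (L): throw ball4 h=1 -> lands@7:R; in-air after throw: [b4@7:R b1@8:L b2@9:R b3@10:L]
Beat 7 (R): throw ball4 h=7 -> lands@14:L; in-air after throw: [b1@8:L b2@9:R b3@10:L b4@14:L]
Beat 8 (L): throw ball1 h=4 -> lands@12:L; in-air after throw: [b2@9:R b3@10:L b1@12:L b4@14:L]
Ball 1: thrown@0 h=4 -> first land @4; rethrown@4 h=4 -> second land @8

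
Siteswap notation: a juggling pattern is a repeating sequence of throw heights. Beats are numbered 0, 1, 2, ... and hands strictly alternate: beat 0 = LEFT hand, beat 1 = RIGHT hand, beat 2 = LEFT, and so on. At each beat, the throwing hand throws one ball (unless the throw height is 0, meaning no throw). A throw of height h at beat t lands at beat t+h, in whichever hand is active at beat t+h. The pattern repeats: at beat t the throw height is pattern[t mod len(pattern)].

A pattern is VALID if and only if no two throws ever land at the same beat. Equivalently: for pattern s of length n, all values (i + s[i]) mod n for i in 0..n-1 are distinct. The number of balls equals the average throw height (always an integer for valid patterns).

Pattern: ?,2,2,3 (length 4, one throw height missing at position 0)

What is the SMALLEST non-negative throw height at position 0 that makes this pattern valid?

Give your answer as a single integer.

i=0: s[i]=? (unknown)
i=1: (1 + 2) mod 4 = 3
i=2: (2 + 2) mod 4 = 0
i=3: (3 + 3) mod 4 = 2
Known residues: [0, 2, 3]; need a permutation of 0..3, so missing residue r = 1
Need (0 + s) mod 4 = 1; smallest s = (1 - 0) mod 4 = 1

Answer: 1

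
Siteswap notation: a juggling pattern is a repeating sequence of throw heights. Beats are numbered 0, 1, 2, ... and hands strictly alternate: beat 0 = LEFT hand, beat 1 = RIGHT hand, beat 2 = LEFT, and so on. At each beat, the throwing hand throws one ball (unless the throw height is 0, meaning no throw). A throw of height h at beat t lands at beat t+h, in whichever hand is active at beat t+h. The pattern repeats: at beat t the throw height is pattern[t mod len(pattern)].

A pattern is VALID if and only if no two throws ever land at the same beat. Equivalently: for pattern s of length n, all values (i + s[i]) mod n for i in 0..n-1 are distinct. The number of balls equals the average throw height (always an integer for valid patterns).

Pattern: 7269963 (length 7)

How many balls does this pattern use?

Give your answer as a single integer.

Pattern = [7, 2, 6, 9, 9, 6, 3], length n = 7
  position 0: throw height = 7, running sum = 7
  position 1: throw height = 2, running sum = 9
  position 2: throw height = 6, running sum = 15
  position 3: throw height = 9, running sum = 24
  position 4: throw height = 9, running sum = 33
  position 5: throw height = 6, running sum = 39
  position 6: throw height = 3, running sum = 42
Total sum = 42; balls = sum / n = 42 / 7 = 6

Answer: 6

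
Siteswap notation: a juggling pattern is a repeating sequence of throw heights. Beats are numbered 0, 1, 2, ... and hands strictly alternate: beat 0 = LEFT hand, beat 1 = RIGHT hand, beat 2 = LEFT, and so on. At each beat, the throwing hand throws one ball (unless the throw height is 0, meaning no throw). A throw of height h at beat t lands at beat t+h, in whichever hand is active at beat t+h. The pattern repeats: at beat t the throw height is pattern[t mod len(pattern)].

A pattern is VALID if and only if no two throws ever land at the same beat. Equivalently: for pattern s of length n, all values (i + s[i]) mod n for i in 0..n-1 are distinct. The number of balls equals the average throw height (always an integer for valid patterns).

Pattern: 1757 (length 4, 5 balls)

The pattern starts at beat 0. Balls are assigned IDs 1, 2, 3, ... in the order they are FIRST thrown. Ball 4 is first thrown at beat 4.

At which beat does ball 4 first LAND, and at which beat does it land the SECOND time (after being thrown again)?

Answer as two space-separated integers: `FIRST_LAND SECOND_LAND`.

Answer: 5 12

Derivation:
Beat 0 (L): throw ball1 h=1 -> lands@1:R; in-air after throw: [b1@1:R]
Beat 1 (R): throw ball1 h=7 -> lands@8:L; in-air after throw: [b1@8:L]
Beat 2 (L): throw ball2 h=5 -> lands@7:R; in-air after throw: [b2@7:R b1@8:L]
Beat 3 (R): throw ball3 h=7 -> lands@10:L; in-air after throw: [b2@7:R b1@8:L b3@10:L]
Beat 4 (L): throw ball4 h=1 -> lands@5:R; in-air after throw: [b4@5:R b2@7:R b1@8:L b3@10:L]
Beat 5 (R): throw ball4 h=7 -> lands@12:L; in-air after throw: [b2@7:R b1@8:L b3@10:L b4@12:L]
Beat 6 (L): throw ball5 h=5 -> lands@11:R; in-air after throw: [b2@7:R b1@8:L b3@10:L b5@11:R b4@12:L]
Beat 7 (R): throw ball2 h=7 -> lands@14:L; in-air after throw: [b1@8:L b3@10:L b5@11:R b4@12:L b2@14:L]
Beat 8 (L): throw ball1 h=1 -> lands@9:R; in-air after throw: [b1@9:R b3@10:L b5@11:R b4@12:L b2@14:L]
Beat 9 (R): throw ball1 h=7 -> lands@16:L; in-air after throw: [b3@10:L b5@11:R b4@12:L b2@14:L b1@16:L]
Beat 10 (L): throw ball3 h=5 -> lands@15:R; in-air after throw: [b5@11:R b4@12:L b2@14:L b3@15:R b1@16:L]
Beat 11 (R): throw ball5 h=7 -> lands@18:L; in-air after throw: [b4@12:L b2@14:L b3@15:R b1@16:L b5@18:L]
Beat 12 (L): throw ball4 h=1 -> lands@13:R; in-air after throw: [b4@13:R b2@14:L b3@15:R b1@16:L b5@18:L]
Ball 4: thrown@4 h=1 -> first land @5; rethrown@5 h=7 -> second land @12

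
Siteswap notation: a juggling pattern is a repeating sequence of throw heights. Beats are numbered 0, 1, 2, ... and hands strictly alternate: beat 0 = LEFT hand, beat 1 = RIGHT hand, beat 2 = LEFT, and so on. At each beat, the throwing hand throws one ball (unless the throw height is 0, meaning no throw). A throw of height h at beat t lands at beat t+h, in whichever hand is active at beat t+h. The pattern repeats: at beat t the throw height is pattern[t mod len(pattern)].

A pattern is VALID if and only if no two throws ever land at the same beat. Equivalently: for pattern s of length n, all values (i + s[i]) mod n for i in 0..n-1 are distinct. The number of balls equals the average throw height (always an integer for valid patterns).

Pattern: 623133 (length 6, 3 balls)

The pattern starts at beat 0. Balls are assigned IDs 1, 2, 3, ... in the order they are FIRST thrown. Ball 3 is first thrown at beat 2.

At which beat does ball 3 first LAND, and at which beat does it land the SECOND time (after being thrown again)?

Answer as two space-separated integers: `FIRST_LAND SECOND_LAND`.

Beat 0 (L): throw ball1 h=6 -> lands@6:L; in-air after throw: [b1@6:L]
Beat 1 (R): throw ball2 h=2 -> lands@3:R; in-air after throw: [b2@3:R b1@6:L]
Beat 2 (L): throw ball3 h=3 -> lands@5:R; in-air after throw: [b2@3:R b3@5:R b1@6:L]
Beat 3 (R): throw ball2 h=1 -> lands@4:L; in-air after throw: [b2@4:L b3@5:R b1@6:L]
Beat 4 (L): throw ball2 h=3 -> lands@7:R; in-air after throw: [b3@5:R b1@6:L b2@7:R]
Beat 5 (R): throw ball3 h=3 -> lands@8:L; in-air after throw: [b1@6:L b2@7:R b3@8:L]
Beat 6 (L): throw ball1 h=6 -> lands@12:L; in-air after throw: [b2@7:R b3@8:L b1@12:L]
Beat 7 (R): throw ball2 h=2 -> lands@9:R; in-air after throw: [b3@8:L b2@9:R b1@12:L]
Beat 8 (L): throw ball3 h=3 -> lands@11:R; in-air after throw: [b2@9:R b3@11:R b1@12:L]
Ball 3: thrown@2 h=3 -> first land @5; rethrown@5 h=3 -> second land @8

Answer: 5 8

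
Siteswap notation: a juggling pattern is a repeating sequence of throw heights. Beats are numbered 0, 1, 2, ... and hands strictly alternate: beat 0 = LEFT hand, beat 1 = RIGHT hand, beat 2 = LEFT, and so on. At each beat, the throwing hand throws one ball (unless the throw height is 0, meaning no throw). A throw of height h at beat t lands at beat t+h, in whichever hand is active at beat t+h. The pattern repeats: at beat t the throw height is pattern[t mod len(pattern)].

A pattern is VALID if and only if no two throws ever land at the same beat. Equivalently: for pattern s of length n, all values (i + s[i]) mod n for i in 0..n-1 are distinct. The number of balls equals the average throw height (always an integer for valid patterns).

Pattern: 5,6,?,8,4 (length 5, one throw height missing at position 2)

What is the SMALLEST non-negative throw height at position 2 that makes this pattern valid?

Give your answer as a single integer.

Answer: 2

Derivation:
i=0: (0 + 5) mod 5 = 0
i=1: (1 + 6) mod 5 = 2
i=2: s[i]=? (unknown)
i=3: (3 + 8) mod 5 = 1
i=4: (4 + 4) mod 5 = 3
Known residues: [0, 1, 2, 3]; need a permutation of 0..4, so missing residue r = 4
Need (2 + s) mod 5 = 4; smallest s = (4 - 2) mod 5 = 2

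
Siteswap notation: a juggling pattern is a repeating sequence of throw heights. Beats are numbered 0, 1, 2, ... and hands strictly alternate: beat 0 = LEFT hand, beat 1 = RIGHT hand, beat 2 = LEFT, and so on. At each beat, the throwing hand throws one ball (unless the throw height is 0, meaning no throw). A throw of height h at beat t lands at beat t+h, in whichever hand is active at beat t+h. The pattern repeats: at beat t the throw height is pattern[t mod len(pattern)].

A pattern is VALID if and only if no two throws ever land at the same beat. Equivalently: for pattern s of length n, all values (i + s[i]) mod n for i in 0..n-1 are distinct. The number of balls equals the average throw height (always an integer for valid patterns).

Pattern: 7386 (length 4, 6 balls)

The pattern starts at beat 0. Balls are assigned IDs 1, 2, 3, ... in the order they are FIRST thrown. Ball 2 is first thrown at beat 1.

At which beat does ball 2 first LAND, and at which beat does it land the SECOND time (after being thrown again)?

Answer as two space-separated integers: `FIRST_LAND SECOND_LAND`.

Answer: 4 11

Derivation:
Beat 0 (L): throw ball1 h=7 -> lands@7:R; in-air after throw: [b1@7:R]
Beat 1 (R): throw ball2 h=3 -> lands@4:L; in-air after throw: [b2@4:L b1@7:R]
Beat 2 (L): throw ball3 h=8 -> lands@10:L; in-air after throw: [b2@4:L b1@7:R b3@10:L]
Beat 3 (R): throw ball4 h=6 -> lands@9:R; in-air after throw: [b2@4:L b1@7:R b4@9:R b3@10:L]
Beat 4 (L): throw ball2 h=7 -> lands@11:R; in-air after throw: [b1@7:R b4@9:R b3@10:L b2@11:R]
Beat 5 (R): throw ball5 h=3 -> lands@8:L; in-air after throw: [b1@7:R b5@8:L b4@9:R b3@10:L b2@11:R]
Beat 6 (L): throw ball6 h=8 -> lands@14:L; in-air after throw: [b1@7:R b5@8:L b4@9:R b3@10:L b2@11:R b6@14:L]
Beat 7 (R): throw ball1 h=6 -> lands@13:R; in-air after throw: [b5@8:L b4@9:R b3@10:L b2@11:R b1@13:R b6@14:L]
Beat 8 (L): throw ball5 h=7 -> lands@15:R; in-air after throw: [b4@9:R b3@10:L b2@11:R b1@13:R b6@14:L b5@15:R]
Beat 9 (R): throw ball4 h=3 -> lands@12:L; in-air after throw: [b3@10:L b2@11:R b4@12:L b1@13:R b6@14:L b5@15:R]
Beat 10 (L): throw ball3 h=8 -> lands@18:L; in-air after throw: [b2@11:R b4@12:L b1@13:R b6@14:L b5@15:R b3@18:L]
Beat 11 (R): throw ball2 h=6 -> lands@17:R; in-air after throw: [b4@12:L b1@13:R b6@14:L b5@15:R b2@17:R b3@18:L]
Ball 2: thrown@1 h=3 -> first land @4; rethrown@4 h=7 -> second land @11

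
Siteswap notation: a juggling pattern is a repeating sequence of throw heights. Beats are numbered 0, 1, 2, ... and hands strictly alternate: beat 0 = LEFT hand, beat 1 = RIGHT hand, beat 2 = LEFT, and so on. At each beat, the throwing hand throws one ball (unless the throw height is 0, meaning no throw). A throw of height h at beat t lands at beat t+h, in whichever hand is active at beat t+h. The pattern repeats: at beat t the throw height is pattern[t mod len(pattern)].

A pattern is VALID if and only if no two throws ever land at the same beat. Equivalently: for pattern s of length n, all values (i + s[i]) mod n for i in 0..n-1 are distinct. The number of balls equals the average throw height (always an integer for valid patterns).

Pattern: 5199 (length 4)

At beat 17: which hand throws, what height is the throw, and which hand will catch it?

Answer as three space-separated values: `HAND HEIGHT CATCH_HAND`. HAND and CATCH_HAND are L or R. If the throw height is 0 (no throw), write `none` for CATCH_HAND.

Beat 17: 17 mod 2 = 1, so hand = R
Throw height = pattern[17 mod 4] = pattern[1] = 1
Lands at beat 17+1=18, 18 mod 2 = 0, so catch hand = L

Answer: R 1 L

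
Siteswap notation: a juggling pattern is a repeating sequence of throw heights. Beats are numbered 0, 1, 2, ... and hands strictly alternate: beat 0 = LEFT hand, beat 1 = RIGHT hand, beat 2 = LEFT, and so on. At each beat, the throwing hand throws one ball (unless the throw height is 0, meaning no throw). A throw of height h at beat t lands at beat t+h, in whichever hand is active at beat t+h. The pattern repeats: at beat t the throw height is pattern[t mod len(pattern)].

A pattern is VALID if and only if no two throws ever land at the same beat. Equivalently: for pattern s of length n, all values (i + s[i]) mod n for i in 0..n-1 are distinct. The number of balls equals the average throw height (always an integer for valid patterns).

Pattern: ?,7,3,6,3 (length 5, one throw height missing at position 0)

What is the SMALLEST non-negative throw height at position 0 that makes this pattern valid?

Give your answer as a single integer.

i=0: s[i]=? (unknown)
i=1: (1 + 7) mod 5 = 3
i=2: (2 + 3) mod 5 = 0
i=3: (3 + 6) mod 5 = 4
i=4: (4 + 3) mod 5 = 2
Known residues: [0, 2, 3, 4]; need a permutation of 0..4, so missing residue r = 1
Need (0 + s) mod 5 = 1; smallest s = (1 - 0) mod 5 = 1

Answer: 1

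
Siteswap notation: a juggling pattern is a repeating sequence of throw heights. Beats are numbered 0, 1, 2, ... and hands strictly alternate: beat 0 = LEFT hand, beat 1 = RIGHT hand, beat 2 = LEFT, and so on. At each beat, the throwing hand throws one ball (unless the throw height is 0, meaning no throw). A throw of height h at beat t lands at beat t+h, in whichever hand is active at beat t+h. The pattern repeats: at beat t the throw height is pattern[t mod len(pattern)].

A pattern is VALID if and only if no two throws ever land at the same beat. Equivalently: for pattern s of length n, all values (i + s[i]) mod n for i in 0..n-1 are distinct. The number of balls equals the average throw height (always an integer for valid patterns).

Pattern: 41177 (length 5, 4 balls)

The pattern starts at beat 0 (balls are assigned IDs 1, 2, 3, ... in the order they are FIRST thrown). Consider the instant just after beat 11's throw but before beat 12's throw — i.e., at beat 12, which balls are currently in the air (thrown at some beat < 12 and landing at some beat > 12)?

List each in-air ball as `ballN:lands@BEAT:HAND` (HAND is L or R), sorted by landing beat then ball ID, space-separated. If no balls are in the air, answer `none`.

Beat 0 (L): throw ball1 h=4 -> lands@4:L; in-air after throw: [b1@4:L]
Beat 1 (R): throw ball2 h=1 -> lands@2:L; in-air after throw: [b2@2:L b1@4:L]
Beat 2 (L): throw ball2 h=1 -> lands@3:R; in-air after throw: [b2@3:R b1@4:L]
Beat 3 (R): throw ball2 h=7 -> lands@10:L; in-air after throw: [b1@4:L b2@10:L]
Beat 4 (L): throw ball1 h=7 -> lands@11:R; in-air after throw: [b2@10:L b1@11:R]
Beat 5 (R): throw ball3 h=4 -> lands@9:R; in-air after throw: [b3@9:R b2@10:L b1@11:R]
Beat 6 (L): throw ball4 h=1 -> lands@7:R; in-air after throw: [b4@7:R b3@9:R b2@10:L b1@11:R]
Beat 7 (R): throw ball4 h=1 -> lands@8:L; in-air after throw: [b4@8:L b3@9:R b2@10:L b1@11:R]
Beat 8 (L): throw ball4 h=7 -> lands@15:R; in-air after throw: [b3@9:R b2@10:L b1@11:R b4@15:R]
Beat 9 (R): throw ball3 h=7 -> lands@16:L; in-air after throw: [b2@10:L b1@11:R b4@15:R b3@16:L]
Beat 10 (L): throw ball2 h=4 -> lands@14:L; in-air after throw: [b1@11:R b2@14:L b4@15:R b3@16:L]
Beat 11 (R): throw ball1 h=1 -> lands@12:L; in-air after throw: [b1@12:L b2@14:L b4@15:R b3@16:L]
Beat 12 (L): throw ball1 h=1 -> lands@13:R; in-air after throw: [b1@13:R b2@14:L b4@15:R b3@16:L]

Answer: ball2:lands@14:L ball4:lands@15:R ball3:lands@16:L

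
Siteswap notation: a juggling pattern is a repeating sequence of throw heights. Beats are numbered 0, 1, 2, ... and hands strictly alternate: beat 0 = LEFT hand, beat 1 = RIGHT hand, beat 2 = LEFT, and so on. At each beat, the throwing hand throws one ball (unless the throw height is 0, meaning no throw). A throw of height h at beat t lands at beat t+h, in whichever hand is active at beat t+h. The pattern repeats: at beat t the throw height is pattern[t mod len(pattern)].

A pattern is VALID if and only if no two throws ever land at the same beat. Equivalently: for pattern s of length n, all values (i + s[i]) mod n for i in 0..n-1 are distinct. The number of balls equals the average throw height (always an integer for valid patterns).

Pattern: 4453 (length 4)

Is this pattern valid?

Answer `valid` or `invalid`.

i=0: (i + s[i]) mod n = (0 + 4) mod 4 = 0
i=1: (i + s[i]) mod n = (1 + 4) mod 4 = 1
i=2: (i + s[i]) mod n = (2 + 5) mod 4 = 3
i=3: (i + s[i]) mod n = (3 + 3) mod 4 = 2
Residues: [0, 1, 3, 2], distinct: True

Answer: valid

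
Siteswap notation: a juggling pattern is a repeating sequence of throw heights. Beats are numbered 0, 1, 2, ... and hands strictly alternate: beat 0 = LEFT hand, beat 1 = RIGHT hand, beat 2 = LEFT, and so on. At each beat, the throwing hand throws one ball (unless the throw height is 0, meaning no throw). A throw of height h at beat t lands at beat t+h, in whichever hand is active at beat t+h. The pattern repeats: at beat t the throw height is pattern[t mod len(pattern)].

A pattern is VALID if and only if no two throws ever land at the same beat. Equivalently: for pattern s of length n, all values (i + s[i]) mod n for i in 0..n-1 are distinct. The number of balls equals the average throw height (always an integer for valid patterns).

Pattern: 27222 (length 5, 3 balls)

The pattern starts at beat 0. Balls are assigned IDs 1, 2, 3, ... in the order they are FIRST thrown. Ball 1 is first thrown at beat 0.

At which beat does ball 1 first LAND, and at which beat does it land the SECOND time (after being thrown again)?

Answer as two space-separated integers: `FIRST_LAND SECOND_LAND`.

Beat 0 (L): throw ball1 h=2 -> lands@2:L; in-air after throw: [b1@2:L]
Beat 1 (R): throw ball2 h=7 -> lands@8:L; in-air after throw: [b1@2:L b2@8:L]
Beat 2 (L): throw ball1 h=2 -> lands@4:L; in-air after throw: [b1@4:L b2@8:L]
Beat 3 (R): throw ball3 h=2 -> lands@5:R; in-air after throw: [b1@4:L b3@5:R b2@8:L]
Beat 4 (L): throw ball1 h=2 -> lands@6:L; in-air after throw: [b3@5:R b1@6:L b2@8:L]
Ball 1: thrown@0 h=2 -> first land @2; rethrown@2 h=2 -> second land @4

Answer: 2 4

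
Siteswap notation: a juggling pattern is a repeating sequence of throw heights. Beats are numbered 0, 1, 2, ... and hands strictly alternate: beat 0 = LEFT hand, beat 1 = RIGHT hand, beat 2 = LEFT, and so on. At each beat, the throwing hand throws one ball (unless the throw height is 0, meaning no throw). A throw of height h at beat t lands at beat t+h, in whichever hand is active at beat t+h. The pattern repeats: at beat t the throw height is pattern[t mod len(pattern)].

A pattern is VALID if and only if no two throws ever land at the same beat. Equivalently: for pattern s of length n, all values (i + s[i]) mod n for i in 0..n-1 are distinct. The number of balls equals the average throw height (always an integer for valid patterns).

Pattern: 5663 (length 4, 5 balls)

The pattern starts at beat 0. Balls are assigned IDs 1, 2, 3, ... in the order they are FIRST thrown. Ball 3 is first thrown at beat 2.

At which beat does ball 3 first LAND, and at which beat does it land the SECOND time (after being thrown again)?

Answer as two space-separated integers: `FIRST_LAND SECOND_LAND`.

Answer: 8 13

Derivation:
Beat 0 (L): throw ball1 h=5 -> lands@5:R; in-air after throw: [b1@5:R]
Beat 1 (R): throw ball2 h=6 -> lands@7:R; in-air after throw: [b1@5:R b2@7:R]
Beat 2 (L): throw ball3 h=6 -> lands@8:L; in-air after throw: [b1@5:R b2@7:R b3@8:L]
Beat 3 (R): throw ball4 h=3 -> lands@6:L; in-air after throw: [b1@5:R b4@6:L b2@7:R b3@8:L]
Beat 4 (L): throw ball5 h=5 -> lands@9:R; in-air after throw: [b1@5:R b4@6:L b2@7:R b3@8:L b5@9:R]
Beat 5 (R): throw ball1 h=6 -> lands@11:R; in-air after throw: [b4@6:L b2@7:R b3@8:L b5@9:R b1@11:R]
Beat 6 (L): throw ball4 h=6 -> lands@12:L; in-air after throw: [b2@7:R b3@8:L b5@9:R b1@11:R b4@12:L]
Beat 7 (R): throw ball2 h=3 -> lands@10:L; in-air after throw: [b3@8:L b5@9:R b2@10:L b1@11:R b4@12:L]
Beat 8 (L): throw ball3 h=5 -> lands@13:R; in-air after throw: [b5@9:R b2@10:L b1@11:R b4@12:L b3@13:R]
Beat 9 (R): throw ball5 h=6 -> lands@15:R; in-air after throw: [b2@10:L b1@11:R b4@12:L b3@13:R b5@15:R]
Beat 10 (L): throw ball2 h=6 -> lands@16:L; in-air after throw: [b1@11:R b4@12:L b3@13:R b5@15:R b2@16:L]
Beat 11 (R): throw ball1 h=3 -> lands@14:L; in-air after throw: [b4@12:L b3@13:R b1@14:L b5@15:R b2@16:L]
Beat 12 (L): throw ball4 h=5 -> lands@17:R; in-air after throw: [b3@13:R b1@14:L b5@15:R b2@16:L b4@17:R]
Beat 13 (R): throw ball3 h=6 -> lands@19:R; in-air after throw: [b1@14:L b5@15:R b2@16:L b4@17:R b3@19:R]
Ball 3: thrown@2 h=6 -> first land @8; rethrown@8 h=5 -> second land @13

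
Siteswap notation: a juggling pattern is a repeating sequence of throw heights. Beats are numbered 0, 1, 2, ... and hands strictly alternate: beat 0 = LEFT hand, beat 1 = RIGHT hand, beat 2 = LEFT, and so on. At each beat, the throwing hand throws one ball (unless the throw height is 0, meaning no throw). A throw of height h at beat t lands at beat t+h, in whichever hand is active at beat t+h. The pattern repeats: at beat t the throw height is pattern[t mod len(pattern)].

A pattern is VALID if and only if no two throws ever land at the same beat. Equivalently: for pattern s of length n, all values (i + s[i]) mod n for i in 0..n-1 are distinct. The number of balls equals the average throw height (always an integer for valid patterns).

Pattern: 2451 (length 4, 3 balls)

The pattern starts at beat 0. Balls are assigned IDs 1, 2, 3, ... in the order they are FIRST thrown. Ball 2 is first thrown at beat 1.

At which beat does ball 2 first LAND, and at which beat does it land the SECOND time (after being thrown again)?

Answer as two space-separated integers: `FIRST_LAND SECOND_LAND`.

Beat 0 (L): throw ball1 h=2 -> lands@2:L; in-air after throw: [b1@2:L]
Beat 1 (R): throw ball2 h=4 -> lands@5:R; in-air after throw: [b1@2:L b2@5:R]
Beat 2 (L): throw ball1 h=5 -> lands@7:R; in-air after throw: [b2@5:R b1@7:R]
Beat 3 (R): throw ball3 h=1 -> lands@4:L; in-air after throw: [b3@4:L b2@5:R b1@7:R]
Beat 4 (L): throw ball3 h=2 -> lands@6:L; in-air after throw: [b2@5:R b3@6:L b1@7:R]
Beat 5 (R): throw ball2 h=4 -> lands@9:R; in-air after throw: [b3@6:L b1@7:R b2@9:R]
Beat 6 (L): throw ball3 h=5 -> lands@11:R; in-air after throw: [b1@7:R b2@9:R b3@11:R]
Beat 7 (R): throw ball1 h=1 -> lands@8:L; in-air after throw: [b1@8:L b2@9:R b3@11:R]
Beat 8 (L): throw ball1 h=2 -> lands@10:L; in-air after throw: [b2@9:R b1@10:L b3@11:R]
Beat 9 (R): throw ball2 h=4 -> lands@13:R; in-air after throw: [b1@10:L b3@11:R b2@13:R]
Ball 2: thrown@1 h=4 -> first land @5; rethrown@5 h=4 -> second land @9

Answer: 5 9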